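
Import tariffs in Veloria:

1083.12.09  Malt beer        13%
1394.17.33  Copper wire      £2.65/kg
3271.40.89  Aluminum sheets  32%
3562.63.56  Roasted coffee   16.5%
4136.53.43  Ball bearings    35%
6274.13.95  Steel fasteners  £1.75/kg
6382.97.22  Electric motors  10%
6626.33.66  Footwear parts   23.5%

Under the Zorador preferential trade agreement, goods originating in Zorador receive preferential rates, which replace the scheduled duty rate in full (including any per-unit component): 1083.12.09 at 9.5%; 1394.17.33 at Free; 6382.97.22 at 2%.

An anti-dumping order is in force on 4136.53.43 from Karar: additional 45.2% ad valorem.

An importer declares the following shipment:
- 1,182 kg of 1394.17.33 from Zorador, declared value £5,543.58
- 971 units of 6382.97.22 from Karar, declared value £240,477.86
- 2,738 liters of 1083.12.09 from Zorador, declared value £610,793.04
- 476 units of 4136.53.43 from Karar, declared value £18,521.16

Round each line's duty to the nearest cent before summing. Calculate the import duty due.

£96,927.10

Line 1 (1394.17.33, Zorador, 1,182 kg, £5,543.58):
Base rate for 1394.17.33 is £2.65/kg.
Origin Zorador qualifies under the Veloria–Zorador agreement and 1394.17.33 is covered: preferential rate Free applies instead.
Duty = £5,543.58 × 0% = £0.00.
Line 2 (6382.97.22, Karar, 971 units, £240,477.86):
Base rate for 6382.97.22 is 10%.
6382.97.22 has an FTA preferential rate, but origin Karar is not Zorador; base rate stands.
Duty = £240,477.86 × 10% = £24,047.79.
Line 3 (1083.12.09, Zorador, 2,738 liters, £610,793.04):
Base rate for 1083.12.09 is 13%.
Origin Zorador qualifies under the Veloria–Zorador agreement and 1083.12.09 is covered: preferential rate 9.5% applies instead.
Duty = £610,793.04 × 9.5% = £58,025.34.
Line 4 (4136.53.43, Karar, 476 units, £18,521.16):
Base rate for 4136.53.43 is 35%.
Additional duty on 4136.53.43 from Karar: +45.2%. Applied ad valorem rate: 35% + 45.2% = 80.2%.
Duty = £18,521.16 × 80.2% = £14,853.97.
Total = £0.00 + £24,047.79 + £58,025.34 + £14,853.97 = £96,927.10.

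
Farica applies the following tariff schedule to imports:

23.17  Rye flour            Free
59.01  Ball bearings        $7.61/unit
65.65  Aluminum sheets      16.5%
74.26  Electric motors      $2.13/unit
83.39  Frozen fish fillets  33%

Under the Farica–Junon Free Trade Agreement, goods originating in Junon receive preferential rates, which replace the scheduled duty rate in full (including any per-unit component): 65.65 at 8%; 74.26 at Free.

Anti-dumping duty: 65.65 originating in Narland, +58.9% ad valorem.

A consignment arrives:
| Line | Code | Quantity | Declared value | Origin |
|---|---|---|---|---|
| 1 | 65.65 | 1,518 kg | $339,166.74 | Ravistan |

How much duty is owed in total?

$55,962.51

Line 1 (65.65, Ravistan, 1,518 kg, $339,166.74):
Base rate for 65.65 is 16.5%.
65.65 has an FTA preferential rate, but origin Ravistan is not Junon; base rate stands.
The additional-duty order on 65.65 targets Narland, not Ravistan; it does not apply.
Duty = $339,166.74 × 16.5% = $55,962.51.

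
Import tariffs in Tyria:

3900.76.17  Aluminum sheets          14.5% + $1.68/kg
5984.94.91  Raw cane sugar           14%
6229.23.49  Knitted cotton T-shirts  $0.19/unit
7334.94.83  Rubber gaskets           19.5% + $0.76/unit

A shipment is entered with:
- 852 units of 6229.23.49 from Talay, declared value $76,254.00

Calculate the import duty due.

$161.88

Line 1 (6229.23.49, Talay, 852 units, $76,254.00):
Base rate for 6229.23.49 is $0.19/unit.
Duty = 852 × $0.19 = $161.88.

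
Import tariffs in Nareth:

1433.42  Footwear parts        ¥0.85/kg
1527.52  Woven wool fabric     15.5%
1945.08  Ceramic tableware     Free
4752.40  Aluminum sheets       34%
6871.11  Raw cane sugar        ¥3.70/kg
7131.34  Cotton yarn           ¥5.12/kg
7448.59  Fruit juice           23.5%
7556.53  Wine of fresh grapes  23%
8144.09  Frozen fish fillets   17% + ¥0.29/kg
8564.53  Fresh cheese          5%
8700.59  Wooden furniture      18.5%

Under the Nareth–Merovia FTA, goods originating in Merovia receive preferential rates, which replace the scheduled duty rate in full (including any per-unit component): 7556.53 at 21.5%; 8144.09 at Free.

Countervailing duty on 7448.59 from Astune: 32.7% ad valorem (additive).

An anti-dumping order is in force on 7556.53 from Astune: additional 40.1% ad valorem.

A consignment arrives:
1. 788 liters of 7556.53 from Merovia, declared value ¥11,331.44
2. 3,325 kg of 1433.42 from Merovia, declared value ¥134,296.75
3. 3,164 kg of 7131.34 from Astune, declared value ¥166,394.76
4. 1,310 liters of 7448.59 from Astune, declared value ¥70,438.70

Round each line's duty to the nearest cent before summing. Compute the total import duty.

Line 1 (7556.53, Merovia, 788 liters, ¥11,331.44):
Base rate for 7556.53 is 23%.
Origin Merovia qualifies under the Nareth–Merovia agreement and 7556.53 is covered: preferential rate 21.5% applies instead.
The additional-duty order on 7556.53 targets Astune, not Merovia; it does not apply.
Duty = ¥11,331.44 × 21.5% = ¥2,436.26.
Line 2 (1433.42, Merovia, 3,325 kg, ¥134,296.75):
Base rate for 1433.42 is ¥0.85/kg.
Origin Merovia is the FTA partner but 1433.42 is not on the preference list; base rate stands.
Duty = 3,325 × ¥0.85 = ¥2,826.25.
Line 3 (7131.34, Astune, 3,164 kg, ¥166,394.76):
Base rate for 7131.34 is ¥5.12/kg.
Duty = 3,164 × ¥5.12 = ¥16,199.68.
Line 4 (7448.59, Astune, 1,310 liters, ¥70,438.70):
Base rate for 7448.59 is 23.5%.
Additional duty on 7448.59 from Astune: +32.7%. Applied ad valorem rate: 23.5% + 32.7% = 56.2%.
Duty = ¥70,438.70 × 56.2% = ¥39,586.55.
Total = ¥2,436.26 + ¥2,826.25 + ¥16,199.68 + ¥39,586.55 = ¥61,048.74.

¥61,048.74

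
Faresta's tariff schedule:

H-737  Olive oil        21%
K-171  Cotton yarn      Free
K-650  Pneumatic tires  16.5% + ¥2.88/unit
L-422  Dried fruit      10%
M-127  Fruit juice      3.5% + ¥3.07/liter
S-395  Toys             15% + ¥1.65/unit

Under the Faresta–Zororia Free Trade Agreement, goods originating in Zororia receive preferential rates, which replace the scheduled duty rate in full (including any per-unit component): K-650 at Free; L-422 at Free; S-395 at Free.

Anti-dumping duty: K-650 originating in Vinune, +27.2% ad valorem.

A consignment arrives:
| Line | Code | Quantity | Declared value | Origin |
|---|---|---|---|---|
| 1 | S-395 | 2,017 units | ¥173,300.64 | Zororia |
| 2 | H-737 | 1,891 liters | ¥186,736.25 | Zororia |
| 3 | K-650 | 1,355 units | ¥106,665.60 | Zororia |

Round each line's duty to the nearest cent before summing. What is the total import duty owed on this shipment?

¥39,214.61

Line 1 (S-395, Zororia, 2,017 units, ¥173,300.64):
Base rate for S-395 is 15% + ¥1.65/unit.
Origin Zororia qualifies under the Faresta–Zororia agreement and S-395 is covered: preferential rate Free applies instead.
Duty = ¥173,300.64 × 0% = ¥0.00.
Line 2 (H-737, Zororia, 1,891 liters, ¥186,736.25):
Base rate for H-737 is 21%.
Origin Zororia is the FTA partner but H-737 is not on the preference list; base rate stands.
Duty = ¥186,736.25 × 21% = ¥39,214.61.
Line 3 (K-650, Zororia, 1,355 units, ¥106,665.60):
Base rate for K-650 is 16.5% + ¥2.88/unit.
Origin Zororia qualifies under the Faresta–Zororia agreement and K-650 is covered: preferential rate Free applies instead.
The additional-duty order on K-650 targets Vinune, not Zororia; it does not apply.
Duty = ¥106,665.60 × 0% = ¥0.00.
Total = ¥0.00 + ¥39,214.61 + ¥0.00 = ¥39,214.61.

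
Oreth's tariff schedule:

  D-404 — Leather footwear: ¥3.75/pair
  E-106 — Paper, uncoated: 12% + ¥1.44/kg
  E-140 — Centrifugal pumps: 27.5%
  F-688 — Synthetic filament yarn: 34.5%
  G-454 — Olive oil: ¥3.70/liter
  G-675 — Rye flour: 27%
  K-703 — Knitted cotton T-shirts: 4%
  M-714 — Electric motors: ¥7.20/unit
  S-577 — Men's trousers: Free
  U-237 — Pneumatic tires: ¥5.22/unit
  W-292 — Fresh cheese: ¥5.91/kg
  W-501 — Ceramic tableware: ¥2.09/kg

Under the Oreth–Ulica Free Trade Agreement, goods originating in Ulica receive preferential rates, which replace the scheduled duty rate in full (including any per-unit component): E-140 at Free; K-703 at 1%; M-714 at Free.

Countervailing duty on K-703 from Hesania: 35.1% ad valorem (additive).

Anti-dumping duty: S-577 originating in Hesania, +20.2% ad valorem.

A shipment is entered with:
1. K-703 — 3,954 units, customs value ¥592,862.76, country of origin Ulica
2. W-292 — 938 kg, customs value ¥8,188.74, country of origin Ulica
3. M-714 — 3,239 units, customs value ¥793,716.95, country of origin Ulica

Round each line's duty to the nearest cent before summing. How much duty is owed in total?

Line 1 (K-703, Ulica, 3,954 units, ¥592,862.76):
Base rate for K-703 is 4%.
Origin Ulica qualifies under the Oreth–Ulica agreement and K-703 is covered: preferential rate 1% applies instead.
The additional-duty order on K-703 targets Hesania, not Ulica; it does not apply.
Duty = ¥592,862.76 × 1% = ¥5,928.63.
Line 2 (W-292, Ulica, 938 kg, ¥8,188.74):
Base rate for W-292 is ¥5.91/kg.
Origin Ulica is the FTA partner but W-292 is not on the preference list; base rate stands.
Duty = 938 × ¥5.91 = ¥5,543.58.
Line 3 (M-714, Ulica, 3,239 units, ¥793,716.95):
Base rate for M-714 is ¥7.20/unit.
Origin Ulica qualifies under the Oreth–Ulica agreement and M-714 is covered: preferential rate Free applies instead.
Duty = ¥793,716.95 × 0% = ¥0.00.
Total = ¥5,928.63 + ¥5,543.58 + ¥0.00 = ¥11,472.21.

¥11,472.21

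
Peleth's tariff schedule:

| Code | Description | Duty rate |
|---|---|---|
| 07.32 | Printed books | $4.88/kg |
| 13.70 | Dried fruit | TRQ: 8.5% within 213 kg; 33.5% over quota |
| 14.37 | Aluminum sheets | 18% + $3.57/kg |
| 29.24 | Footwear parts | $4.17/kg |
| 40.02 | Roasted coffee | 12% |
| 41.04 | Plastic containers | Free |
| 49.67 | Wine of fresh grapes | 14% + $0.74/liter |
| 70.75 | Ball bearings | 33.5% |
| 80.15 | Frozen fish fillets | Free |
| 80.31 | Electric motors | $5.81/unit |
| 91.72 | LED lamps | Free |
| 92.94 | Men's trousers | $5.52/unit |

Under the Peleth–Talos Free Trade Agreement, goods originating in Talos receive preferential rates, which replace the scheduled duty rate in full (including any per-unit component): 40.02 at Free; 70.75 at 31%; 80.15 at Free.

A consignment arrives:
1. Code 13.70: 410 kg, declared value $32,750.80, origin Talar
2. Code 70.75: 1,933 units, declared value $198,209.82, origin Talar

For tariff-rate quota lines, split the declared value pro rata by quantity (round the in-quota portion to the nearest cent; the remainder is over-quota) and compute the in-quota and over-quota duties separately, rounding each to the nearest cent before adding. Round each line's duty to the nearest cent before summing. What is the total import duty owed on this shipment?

$73,118.20

Line 1 (13.70, Talar, 410 kg, $32,750.80):
Code 13.70 is under a tariff-rate quota (threshold 213 kg). In-quota: 213 kg at 8.5%; over-quota: 197 kg at 33.5%.
Pro-rata value split: in-quota = $32,750.80 × 213/410 = $17,014.44; over-quota = $32,750.80 − $17,014.44 = $15,736.36.
In-quota duty = $17,014.44 × 8.5% = $1,446.23. Over-quota duty = $15,736.36 × 33.5% = $5,271.68.
Line duty = $1,446.23 + $5,271.68 = $6,717.91.
Line 2 (70.75, Talar, 1,933 units, $198,209.82):
Base rate for 70.75 is 33.5%.
70.75 has an FTA preferential rate, but origin Talar is not Talos; base rate stands.
Duty = $198,209.82 × 33.5% = $66,400.29.
Total = $6,717.91 + $66,400.29 = $73,118.20.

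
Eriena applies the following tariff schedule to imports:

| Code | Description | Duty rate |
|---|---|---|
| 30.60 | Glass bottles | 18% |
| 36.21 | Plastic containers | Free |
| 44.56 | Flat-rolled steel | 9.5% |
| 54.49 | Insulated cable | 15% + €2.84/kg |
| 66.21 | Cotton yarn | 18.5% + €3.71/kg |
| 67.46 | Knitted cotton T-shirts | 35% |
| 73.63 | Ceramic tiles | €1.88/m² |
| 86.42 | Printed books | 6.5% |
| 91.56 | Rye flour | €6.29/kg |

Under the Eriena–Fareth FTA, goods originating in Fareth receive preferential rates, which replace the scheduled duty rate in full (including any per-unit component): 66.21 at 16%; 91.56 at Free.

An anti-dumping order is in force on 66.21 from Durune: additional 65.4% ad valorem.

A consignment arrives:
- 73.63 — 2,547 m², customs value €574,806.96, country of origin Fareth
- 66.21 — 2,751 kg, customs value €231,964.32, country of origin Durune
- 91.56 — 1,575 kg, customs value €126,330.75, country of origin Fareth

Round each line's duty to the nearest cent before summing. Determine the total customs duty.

Line 1 (73.63, Fareth, 2,547 m², €574,806.96):
Base rate for 73.63 is €1.88/m².
Origin Fareth is the FTA partner but 73.63 is not on the preference list; base rate stands.
Duty = 2,547 × €1.88 = €4,788.36.
Line 2 (66.21, Durune, 2,751 kg, €231,964.32):
Base rate for 66.21 is 18.5% + €3.71/kg.
66.21 has an FTA preferential rate, but origin Durune is not Fareth; base rate stands.
Additional duty on 66.21 from Durune: +65.4%. Applied ad valorem rate: 18.5% + 65.4% = 83.9%.
Duty = €231,964.32 × 83.9% + 2,751 × €3.71 = €204,824.27.
Line 3 (91.56, Fareth, 1,575 kg, €126,330.75):
Base rate for 91.56 is €6.29/kg.
Origin Fareth qualifies under the Eriena–Fareth agreement and 91.56 is covered: preferential rate Free applies instead.
Duty = €126,330.75 × 0% = €0.00.
Total = €4,788.36 + €204,824.27 + €0.00 = €209,612.63.

€209,612.63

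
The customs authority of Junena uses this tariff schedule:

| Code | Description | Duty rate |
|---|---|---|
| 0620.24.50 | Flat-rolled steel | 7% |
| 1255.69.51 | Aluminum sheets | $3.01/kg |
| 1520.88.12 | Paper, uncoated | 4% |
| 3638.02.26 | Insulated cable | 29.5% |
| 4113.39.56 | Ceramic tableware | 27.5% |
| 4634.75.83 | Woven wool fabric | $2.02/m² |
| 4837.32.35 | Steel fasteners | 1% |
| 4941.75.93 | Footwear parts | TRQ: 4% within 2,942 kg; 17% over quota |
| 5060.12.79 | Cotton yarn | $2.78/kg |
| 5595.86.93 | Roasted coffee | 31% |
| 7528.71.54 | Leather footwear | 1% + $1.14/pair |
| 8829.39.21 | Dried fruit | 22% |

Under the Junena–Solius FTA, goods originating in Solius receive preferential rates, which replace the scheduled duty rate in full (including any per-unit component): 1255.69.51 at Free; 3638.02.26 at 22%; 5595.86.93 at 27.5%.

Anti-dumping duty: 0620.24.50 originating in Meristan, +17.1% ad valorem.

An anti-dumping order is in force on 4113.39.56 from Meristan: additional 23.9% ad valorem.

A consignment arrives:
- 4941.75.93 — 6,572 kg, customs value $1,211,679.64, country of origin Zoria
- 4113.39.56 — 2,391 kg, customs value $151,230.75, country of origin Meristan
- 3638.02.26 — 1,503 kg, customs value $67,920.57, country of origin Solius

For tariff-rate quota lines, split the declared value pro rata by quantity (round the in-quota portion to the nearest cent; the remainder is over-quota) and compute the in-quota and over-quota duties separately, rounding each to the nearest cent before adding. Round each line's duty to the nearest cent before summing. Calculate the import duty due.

Line 1 (4941.75.93, Zoria, 6,572 kg, $1,211,679.64):
Code 4941.75.93 is under a tariff-rate quota (threshold 2,942 kg). In-quota: 2,942 kg at 4%; over-quota: 3,630 kg at 17%.
Pro-rata value split: in-quota = $1,211,679.64 × 2,942/6,572 = $542,416.54; over-quota = $1,211,679.64 − $542,416.54 = $669,263.10.
In-quota duty = $542,416.54 × 4% = $21,696.66. Over-quota duty = $669,263.10 × 17% = $113,774.73.
Line duty = $21,696.66 + $113,774.73 = $135,471.39.
Line 2 (4113.39.56, Meristan, 2,391 kg, $151,230.75):
Base rate for 4113.39.56 is 27.5%.
Additional duty on 4113.39.56 from Meristan: +23.9%. Applied ad valorem rate: 27.5% + 23.9% = 51.4%.
Duty = $151,230.75 × 51.4% = $77,732.61.
Line 3 (3638.02.26, Solius, 1,503 kg, $67,920.57):
Base rate for 3638.02.26 is 29.5%.
Origin Solius qualifies under the Junena–Solius agreement and 3638.02.26 is covered: preferential rate 22% applies instead.
Duty = $67,920.57 × 22% = $14,942.53.
Total = $135,471.39 + $77,732.61 + $14,942.53 = $228,146.53.

$228,146.53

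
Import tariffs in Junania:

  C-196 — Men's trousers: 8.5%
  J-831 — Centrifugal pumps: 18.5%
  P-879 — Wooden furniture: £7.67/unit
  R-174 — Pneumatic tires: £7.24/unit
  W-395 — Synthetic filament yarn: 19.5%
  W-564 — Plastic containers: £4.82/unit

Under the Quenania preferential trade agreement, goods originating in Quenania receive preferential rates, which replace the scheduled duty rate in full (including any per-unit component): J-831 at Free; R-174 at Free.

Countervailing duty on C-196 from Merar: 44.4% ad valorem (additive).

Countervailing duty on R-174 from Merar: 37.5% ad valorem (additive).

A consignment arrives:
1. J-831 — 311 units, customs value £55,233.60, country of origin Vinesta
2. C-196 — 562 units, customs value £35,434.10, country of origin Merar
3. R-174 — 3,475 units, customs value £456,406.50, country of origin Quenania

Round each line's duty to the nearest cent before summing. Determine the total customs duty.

£28,962.86

Line 1 (J-831, Vinesta, 311 units, £55,233.60):
Base rate for J-831 is 18.5%.
J-831 has an FTA preferential rate, but origin Vinesta is not Quenania; base rate stands.
Duty = £55,233.60 × 18.5% = £10,218.22.
Line 2 (C-196, Merar, 562 units, £35,434.10):
Base rate for C-196 is 8.5%.
Additional duty on C-196 from Merar: +44.4%. Applied ad valorem rate: 8.5% + 44.4% = 52.9%.
Duty = £35,434.10 × 52.9% = £18,744.64.
Line 3 (R-174, Quenania, 3,475 units, £456,406.50):
Base rate for R-174 is £7.24/unit.
Origin Quenania qualifies under the Junania–Quenania agreement and R-174 is covered: preferential rate Free applies instead.
The additional-duty order on R-174 targets Merar, not Quenania; it does not apply.
Duty = £456,406.50 × 0% = £0.00.
Total = £10,218.22 + £18,744.64 + £0.00 = £28,962.86.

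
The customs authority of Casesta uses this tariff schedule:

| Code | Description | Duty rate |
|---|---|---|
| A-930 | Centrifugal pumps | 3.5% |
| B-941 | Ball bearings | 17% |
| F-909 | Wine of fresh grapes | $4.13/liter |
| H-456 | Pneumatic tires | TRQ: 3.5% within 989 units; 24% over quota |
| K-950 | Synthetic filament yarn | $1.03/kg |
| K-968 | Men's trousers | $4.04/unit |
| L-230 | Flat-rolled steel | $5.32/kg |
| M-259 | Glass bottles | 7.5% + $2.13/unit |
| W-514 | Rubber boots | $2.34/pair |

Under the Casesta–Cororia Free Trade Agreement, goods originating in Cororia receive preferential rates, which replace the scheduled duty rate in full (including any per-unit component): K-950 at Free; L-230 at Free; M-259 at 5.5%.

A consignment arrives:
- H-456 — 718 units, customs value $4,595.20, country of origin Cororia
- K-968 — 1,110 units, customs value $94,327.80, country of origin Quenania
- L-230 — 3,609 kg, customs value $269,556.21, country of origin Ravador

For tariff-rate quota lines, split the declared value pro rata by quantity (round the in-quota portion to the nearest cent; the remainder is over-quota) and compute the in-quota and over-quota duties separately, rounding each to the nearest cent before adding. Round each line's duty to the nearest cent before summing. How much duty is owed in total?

$23,845.11

Line 1 (H-456, Cororia, 718 units, $4,595.20):
Code H-456 is under a tariff-rate quota (threshold 989 units). Quantity 718 units is within the quota, so the in-quota rate 3.5% applies to the full value.
Duty = $4,595.20 × 3.5% = $160.83.
Line 2 (K-968, Quenania, 1,110 units, $94,327.80):
Base rate for K-968 is $4.04/unit.
Duty = 1,110 × $4.04 = $4,484.40.
Line 3 (L-230, Ravador, 3,609 kg, $269,556.21):
Base rate for L-230 is $5.32/kg.
L-230 has an FTA preferential rate, but origin Ravador is not Cororia; base rate stands.
Duty = 3,609 × $5.32 = $19,199.88.
Total = $160.83 + $4,484.40 + $19,199.88 = $23,845.11.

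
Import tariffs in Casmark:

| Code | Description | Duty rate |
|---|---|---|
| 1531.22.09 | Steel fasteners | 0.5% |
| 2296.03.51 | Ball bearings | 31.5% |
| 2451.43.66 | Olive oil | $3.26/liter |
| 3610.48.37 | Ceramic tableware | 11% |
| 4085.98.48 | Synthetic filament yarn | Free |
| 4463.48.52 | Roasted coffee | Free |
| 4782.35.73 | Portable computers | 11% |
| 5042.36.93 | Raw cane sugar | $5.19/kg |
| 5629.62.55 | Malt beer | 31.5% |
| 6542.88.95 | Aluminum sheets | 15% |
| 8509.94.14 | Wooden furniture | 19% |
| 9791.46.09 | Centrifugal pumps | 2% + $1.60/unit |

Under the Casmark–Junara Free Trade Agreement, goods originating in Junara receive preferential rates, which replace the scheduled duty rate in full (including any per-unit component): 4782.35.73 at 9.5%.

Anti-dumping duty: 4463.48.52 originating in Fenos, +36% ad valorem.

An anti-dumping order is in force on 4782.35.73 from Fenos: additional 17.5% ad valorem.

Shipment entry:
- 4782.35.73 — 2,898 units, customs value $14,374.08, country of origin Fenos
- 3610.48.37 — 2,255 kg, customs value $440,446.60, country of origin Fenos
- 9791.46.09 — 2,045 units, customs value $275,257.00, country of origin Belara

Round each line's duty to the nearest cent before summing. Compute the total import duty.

$61,322.88

Line 1 (4782.35.73, Fenos, 2,898 units, $14,374.08):
Base rate for 4782.35.73 is 11%.
4782.35.73 has an FTA preferential rate, but origin Fenos is not Junara; base rate stands.
Additional duty on 4782.35.73 from Fenos: +17.5%. Applied ad valorem rate: 11% + 17.5% = 28.5%.
Duty = $14,374.08 × 28.5% = $4,096.61.
Line 2 (3610.48.37, Fenos, 2,255 kg, $440,446.60):
Base rate for 3610.48.37 is 11%.
Duty = $440,446.60 × 11% = $48,449.13.
Line 3 (9791.46.09, Belara, 2,045 units, $275,257.00):
Base rate for 9791.46.09 is 2% + $1.60/unit.
Duty = $275,257.00 × 2% + 2,045 × $1.60 = $8,777.14.
Total = $4,096.61 + $48,449.13 + $8,777.14 = $61,322.88.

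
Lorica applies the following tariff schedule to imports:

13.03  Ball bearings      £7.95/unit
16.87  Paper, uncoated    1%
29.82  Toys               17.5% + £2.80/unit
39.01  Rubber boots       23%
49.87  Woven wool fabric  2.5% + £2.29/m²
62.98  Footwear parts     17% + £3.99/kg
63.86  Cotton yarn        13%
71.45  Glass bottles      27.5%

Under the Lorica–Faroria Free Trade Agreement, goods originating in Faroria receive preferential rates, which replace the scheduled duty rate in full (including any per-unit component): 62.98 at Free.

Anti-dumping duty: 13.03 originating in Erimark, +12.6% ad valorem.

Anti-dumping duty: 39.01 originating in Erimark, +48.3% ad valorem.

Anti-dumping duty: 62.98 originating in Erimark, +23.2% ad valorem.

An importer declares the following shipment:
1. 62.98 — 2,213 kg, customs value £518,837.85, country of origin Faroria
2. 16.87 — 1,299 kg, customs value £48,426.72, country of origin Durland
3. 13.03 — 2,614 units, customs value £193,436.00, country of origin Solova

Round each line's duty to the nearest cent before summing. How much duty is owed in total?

Line 1 (62.98, Faroria, 2,213 kg, £518,837.85):
Base rate for 62.98 is 17% + £3.99/kg.
Origin Faroria qualifies under the Lorica–Faroria agreement and 62.98 is covered: preferential rate Free applies instead.
The additional-duty order on 62.98 targets Erimark, not Faroria; it does not apply.
Duty = £518,837.85 × 0% = £0.00.
Line 2 (16.87, Durland, 1,299 kg, £48,426.72):
Base rate for 16.87 is 1%.
Duty = £48,426.72 × 1% = £484.27.
Line 3 (13.03, Solova, 2,614 units, £193,436.00):
Base rate for 13.03 is £7.95/unit.
The additional-duty order on 13.03 targets Erimark, not Solova; it does not apply.
Duty = 2,614 × £7.95 = £20,781.30.
Total = £0.00 + £484.27 + £20,781.30 = £21,265.57.

£21,265.57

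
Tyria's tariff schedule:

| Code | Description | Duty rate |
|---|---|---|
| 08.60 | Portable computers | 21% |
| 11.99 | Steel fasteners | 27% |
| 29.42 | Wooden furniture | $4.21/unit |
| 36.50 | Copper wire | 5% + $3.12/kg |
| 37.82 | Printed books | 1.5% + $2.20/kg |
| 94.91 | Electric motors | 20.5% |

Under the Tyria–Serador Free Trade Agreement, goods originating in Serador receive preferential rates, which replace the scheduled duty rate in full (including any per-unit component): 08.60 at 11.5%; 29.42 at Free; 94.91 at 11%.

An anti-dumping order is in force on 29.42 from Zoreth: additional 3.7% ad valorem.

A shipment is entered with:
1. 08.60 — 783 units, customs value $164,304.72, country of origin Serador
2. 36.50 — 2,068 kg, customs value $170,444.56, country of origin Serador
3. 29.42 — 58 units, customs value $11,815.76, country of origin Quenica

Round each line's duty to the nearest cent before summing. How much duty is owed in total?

Line 1 (08.60, Serador, 783 units, $164,304.72):
Base rate for 08.60 is 21%.
Origin Serador qualifies under the Tyria–Serador agreement and 08.60 is covered: preferential rate 11.5% applies instead.
Duty = $164,304.72 × 11.5% = $18,895.04.
Line 2 (36.50, Serador, 2,068 kg, $170,444.56):
Base rate for 36.50 is 5% + $3.12/kg.
Origin Serador is the FTA partner but 36.50 is not on the preference list; base rate stands.
Duty = $170,444.56 × 5% + 2,068 × $3.12 = $14,974.39.
Line 3 (29.42, Quenica, 58 units, $11,815.76):
Base rate for 29.42 is $4.21/unit.
29.42 has an FTA preferential rate, but origin Quenica is not Serador; base rate stands.
The additional-duty order on 29.42 targets Zoreth, not Quenica; it does not apply.
Duty = 58 × $4.21 = $244.18.
Total = $18,895.04 + $14,974.39 + $244.18 = $34,113.61.

$34,113.61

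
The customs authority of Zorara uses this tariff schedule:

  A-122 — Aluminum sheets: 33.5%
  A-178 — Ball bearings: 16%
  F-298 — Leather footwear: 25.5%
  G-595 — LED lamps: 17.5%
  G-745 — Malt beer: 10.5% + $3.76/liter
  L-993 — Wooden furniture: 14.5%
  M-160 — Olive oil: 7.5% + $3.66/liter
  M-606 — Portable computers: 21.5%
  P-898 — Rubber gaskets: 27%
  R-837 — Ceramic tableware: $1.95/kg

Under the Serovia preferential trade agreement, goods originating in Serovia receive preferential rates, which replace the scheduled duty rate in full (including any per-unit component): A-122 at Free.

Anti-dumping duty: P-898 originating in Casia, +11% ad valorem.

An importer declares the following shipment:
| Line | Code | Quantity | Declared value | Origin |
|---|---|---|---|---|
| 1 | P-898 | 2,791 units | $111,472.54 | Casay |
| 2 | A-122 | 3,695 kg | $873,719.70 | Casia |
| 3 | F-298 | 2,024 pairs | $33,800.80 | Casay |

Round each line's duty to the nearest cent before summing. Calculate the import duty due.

$331,412.89

Line 1 (P-898, Casay, 2,791 units, $111,472.54):
Base rate for P-898 is 27%.
The additional-duty order on P-898 targets Casia, not Casay; it does not apply.
Duty = $111,472.54 × 27% = $30,097.59.
Line 2 (A-122, Casia, 3,695 kg, $873,719.70):
Base rate for A-122 is 33.5%.
A-122 has an FTA preferential rate, but origin Casia is not Serovia; base rate stands.
Duty = $873,719.70 × 33.5% = $292,696.10.
Line 3 (F-298, Casay, 2,024 pairs, $33,800.80):
Base rate for F-298 is 25.5%.
Duty = $33,800.80 × 25.5% = $8,619.20.
Total = $30,097.59 + $292,696.10 + $8,619.20 = $331,412.89.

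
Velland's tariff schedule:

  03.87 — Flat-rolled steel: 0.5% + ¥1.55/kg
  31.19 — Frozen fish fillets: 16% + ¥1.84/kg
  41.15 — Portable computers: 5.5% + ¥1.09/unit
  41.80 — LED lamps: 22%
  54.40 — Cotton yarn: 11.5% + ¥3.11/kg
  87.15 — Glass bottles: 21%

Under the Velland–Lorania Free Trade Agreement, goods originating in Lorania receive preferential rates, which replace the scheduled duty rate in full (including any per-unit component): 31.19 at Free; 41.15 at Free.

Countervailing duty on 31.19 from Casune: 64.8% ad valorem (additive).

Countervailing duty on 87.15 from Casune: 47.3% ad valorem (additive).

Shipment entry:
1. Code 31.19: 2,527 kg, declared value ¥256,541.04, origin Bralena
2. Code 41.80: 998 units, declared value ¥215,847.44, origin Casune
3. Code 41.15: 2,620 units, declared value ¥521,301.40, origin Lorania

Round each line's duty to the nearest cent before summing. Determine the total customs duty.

¥93,182.69

Line 1 (31.19, Bralena, 2,527 kg, ¥256,541.04):
Base rate for 31.19 is 16% + ¥1.84/kg.
31.19 has an FTA preferential rate, but origin Bralena is not Lorania; base rate stands.
The additional-duty order on 31.19 targets Casune, not Bralena; it does not apply.
Duty = ¥256,541.04 × 16% + 2,527 × ¥1.84 = ¥45,696.25.
Line 2 (41.80, Casune, 998 units, ¥215,847.44):
Base rate for 41.80 is 22%.
Duty = ¥215,847.44 × 22% = ¥47,486.44.
Line 3 (41.15, Lorania, 2,620 units, ¥521,301.40):
Base rate for 41.15 is 5.5% + ¥1.09/unit.
Origin Lorania qualifies under the Velland–Lorania agreement and 41.15 is covered: preferential rate Free applies instead.
Duty = ¥521,301.40 × 0% = ¥0.00.
Total = ¥45,696.25 + ¥47,486.44 + ¥0.00 = ¥93,182.69.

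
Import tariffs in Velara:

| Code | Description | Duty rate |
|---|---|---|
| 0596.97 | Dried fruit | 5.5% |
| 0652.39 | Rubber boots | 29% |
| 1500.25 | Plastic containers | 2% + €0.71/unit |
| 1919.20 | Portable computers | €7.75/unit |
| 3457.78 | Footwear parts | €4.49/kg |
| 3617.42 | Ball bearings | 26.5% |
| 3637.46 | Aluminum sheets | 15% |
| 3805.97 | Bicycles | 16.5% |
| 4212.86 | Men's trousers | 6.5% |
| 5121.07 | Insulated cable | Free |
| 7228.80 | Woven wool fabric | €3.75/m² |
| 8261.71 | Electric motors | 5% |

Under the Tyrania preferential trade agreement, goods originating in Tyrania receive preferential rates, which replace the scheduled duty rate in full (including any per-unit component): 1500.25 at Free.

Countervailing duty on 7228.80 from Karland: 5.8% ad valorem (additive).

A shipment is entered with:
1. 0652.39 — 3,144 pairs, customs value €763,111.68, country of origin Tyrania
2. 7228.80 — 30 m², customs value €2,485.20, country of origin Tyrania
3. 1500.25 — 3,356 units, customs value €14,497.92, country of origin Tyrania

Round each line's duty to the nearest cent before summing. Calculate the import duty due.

Line 1 (0652.39, Tyrania, 3,144 pairs, €763,111.68):
Base rate for 0652.39 is 29%.
Origin Tyrania is the FTA partner but 0652.39 is not on the preference list; base rate stands.
Duty = €763,111.68 × 29% = €221,302.39.
Line 2 (7228.80, Tyrania, 30 m², €2,485.20):
Base rate for 7228.80 is €3.75/m².
Origin Tyrania is the FTA partner but 7228.80 is not on the preference list; base rate stands.
The additional-duty order on 7228.80 targets Karland, not Tyrania; it does not apply.
Duty = 30 × €3.75 = €112.50.
Line 3 (1500.25, Tyrania, 3,356 units, €14,497.92):
Base rate for 1500.25 is 2% + €0.71/unit.
Origin Tyrania qualifies under the Velara–Tyrania agreement and 1500.25 is covered: preferential rate Free applies instead.
Duty = €14,497.92 × 0% = €0.00.
Total = €221,302.39 + €112.50 + €0.00 = €221,414.89.

€221,414.89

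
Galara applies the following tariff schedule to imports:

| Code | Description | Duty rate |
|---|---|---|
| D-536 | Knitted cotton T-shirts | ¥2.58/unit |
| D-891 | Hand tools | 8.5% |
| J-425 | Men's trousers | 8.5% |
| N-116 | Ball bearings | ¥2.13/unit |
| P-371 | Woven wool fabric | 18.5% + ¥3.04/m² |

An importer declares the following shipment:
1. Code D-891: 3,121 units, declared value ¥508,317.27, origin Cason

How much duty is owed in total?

Line 1 (D-891, Cason, 3,121 units, ¥508,317.27):
Base rate for D-891 is 8.5%.
Duty = ¥508,317.27 × 8.5% = ¥43,206.97.

¥43,206.97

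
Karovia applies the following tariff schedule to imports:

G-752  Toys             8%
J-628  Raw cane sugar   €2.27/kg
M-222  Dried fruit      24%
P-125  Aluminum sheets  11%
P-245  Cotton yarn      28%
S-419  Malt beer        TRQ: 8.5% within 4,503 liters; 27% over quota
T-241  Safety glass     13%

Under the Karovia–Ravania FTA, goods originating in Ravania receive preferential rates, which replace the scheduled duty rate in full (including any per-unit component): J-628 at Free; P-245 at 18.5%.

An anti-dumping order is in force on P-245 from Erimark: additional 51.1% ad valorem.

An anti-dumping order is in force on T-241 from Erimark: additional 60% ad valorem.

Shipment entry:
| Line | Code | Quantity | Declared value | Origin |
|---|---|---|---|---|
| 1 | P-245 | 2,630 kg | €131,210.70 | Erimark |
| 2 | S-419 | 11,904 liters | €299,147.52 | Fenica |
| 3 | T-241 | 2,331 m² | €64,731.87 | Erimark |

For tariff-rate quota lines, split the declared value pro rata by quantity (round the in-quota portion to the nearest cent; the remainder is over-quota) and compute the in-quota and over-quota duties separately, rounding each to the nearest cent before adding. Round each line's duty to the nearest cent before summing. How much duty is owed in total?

Line 1 (P-245, Erimark, 2,630 kg, €131,210.70):
Base rate for P-245 is 28%.
P-245 has an FTA preferential rate, but origin Erimark is not Ravania; base rate stands.
Additional duty on P-245 from Erimark: +51.1%. Applied ad valorem rate: 28% + 51.1% = 79.1%.
Duty = €131,210.70 × 79.1% = €103,787.66.
Line 2 (S-419, Fenica, 11,904 liters, €299,147.52):
Code S-419 is under a tariff-rate quota (threshold 4,503 liters). In-quota: 4,503 liters at 8.5%; over-quota: 7,401 liters at 27%.
Pro-rata value split: in-quota = €299,147.52 × 4,503/11,904 = €113,160.39; over-quota = €299,147.52 − €113,160.39 = €185,987.13.
In-quota duty = €113,160.39 × 8.5% = €9,618.63. Over-quota duty = €185,987.13 × 27% = €50,216.53.
Line duty = €9,618.63 + €50,216.53 = €59,835.16.
Line 3 (T-241, Erimark, 2,331 m², €64,731.87):
Base rate for T-241 is 13%.
Additional duty on T-241 from Erimark: +60%. Applied ad valorem rate: 13% + 60% = 73%.
Duty = €64,731.87 × 73% = €47,254.27.
Total = €103,787.66 + €59,835.16 + €47,254.27 = €210,877.09.

€210,877.09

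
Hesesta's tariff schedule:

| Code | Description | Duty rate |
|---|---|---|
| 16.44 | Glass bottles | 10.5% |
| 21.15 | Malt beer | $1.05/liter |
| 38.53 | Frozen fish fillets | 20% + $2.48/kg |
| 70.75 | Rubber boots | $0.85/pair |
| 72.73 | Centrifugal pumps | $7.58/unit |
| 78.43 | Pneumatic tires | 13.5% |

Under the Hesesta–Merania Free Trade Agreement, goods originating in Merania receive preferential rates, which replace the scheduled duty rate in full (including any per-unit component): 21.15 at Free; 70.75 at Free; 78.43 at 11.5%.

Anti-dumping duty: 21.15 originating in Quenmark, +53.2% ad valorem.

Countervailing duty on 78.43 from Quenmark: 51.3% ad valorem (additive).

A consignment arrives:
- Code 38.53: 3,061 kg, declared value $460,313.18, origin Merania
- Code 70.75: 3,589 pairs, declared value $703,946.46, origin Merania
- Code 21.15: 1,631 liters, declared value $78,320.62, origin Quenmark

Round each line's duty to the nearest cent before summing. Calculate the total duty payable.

Line 1 (38.53, Merania, 3,061 kg, $460,313.18):
Base rate for 38.53 is 20% + $2.48/kg.
Origin Merania is the FTA partner but 38.53 is not on the preference list; base rate stands.
Duty = $460,313.18 × 20% + 3,061 × $2.48 = $99,653.92.
Line 2 (70.75, Merania, 3,589 pairs, $703,946.46):
Base rate for 70.75 is $0.85/pair.
Origin Merania qualifies under the Hesesta–Merania agreement and 70.75 is covered: preferential rate Free applies instead.
Duty = $703,946.46 × 0% = $0.00.
Line 3 (21.15, Quenmark, 1,631 liters, $78,320.62):
Base rate for 21.15 is $1.05/liter.
21.15 has an FTA preferential rate, but origin Quenmark is not Merania; base rate stands.
Additional duty on 21.15 from Quenmark: +53.2% ad valorem. Applied ad valorem rate = 53.2%.
Duty = $78,320.62 × 53.2% + 1,631 × $1.05 = $43,379.12.
Total = $99,653.92 + $0.00 + $43,379.12 = $143,033.04.

$143,033.04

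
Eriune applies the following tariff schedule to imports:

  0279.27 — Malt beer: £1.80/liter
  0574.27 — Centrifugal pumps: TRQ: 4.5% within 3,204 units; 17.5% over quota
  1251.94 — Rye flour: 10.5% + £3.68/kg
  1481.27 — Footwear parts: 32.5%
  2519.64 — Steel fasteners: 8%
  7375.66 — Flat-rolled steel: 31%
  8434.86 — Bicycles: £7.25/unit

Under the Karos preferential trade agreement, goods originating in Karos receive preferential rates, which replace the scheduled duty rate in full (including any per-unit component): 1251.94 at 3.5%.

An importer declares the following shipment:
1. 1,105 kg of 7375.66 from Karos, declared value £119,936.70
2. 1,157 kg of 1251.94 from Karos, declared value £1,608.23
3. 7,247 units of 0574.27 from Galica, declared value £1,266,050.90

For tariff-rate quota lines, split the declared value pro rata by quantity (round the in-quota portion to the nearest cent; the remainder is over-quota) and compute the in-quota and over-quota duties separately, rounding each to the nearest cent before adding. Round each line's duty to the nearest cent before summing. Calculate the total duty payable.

£186,029.54

Line 1 (7375.66, Karos, 1,105 kg, £119,936.70):
Base rate for 7375.66 is 31%.
Origin Karos is the FTA partner but 7375.66 is not on the preference list; base rate stands.
Duty = £119,936.70 × 31% = £37,180.38.
Line 2 (1251.94, Karos, 1,157 kg, £1,608.23):
Base rate for 1251.94 is 10.5% + £3.68/kg.
Origin Karos qualifies under the Eriune–Karos agreement and 1251.94 is covered: preferential rate 3.5% applies instead.
Duty = £1,608.23 × 3.5% = £56.29.
Line 3 (0574.27, Galica, 7,247 units, £1,266,050.90):
Code 0574.27 is under a tariff-rate quota (threshold 3,204 units). In-quota: 3,204 units at 4.5%; over-quota: 4,043 units at 17.5%.
Pro-rata value split: in-quota = £1,266,050.90 × 3,204/7,247 = £559,738.80; over-quota = £1,266,050.90 − £559,738.80 = £706,312.10.
In-quota duty = £559,738.80 × 4.5% = £25,188.25. Over-quota duty = £706,312.10 × 17.5% = £123,604.62.
Line duty = £25,188.25 + £123,604.62 = £148,792.87.
Total = £37,180.38 + £56.29 + £148,792.87 = £186,029.54.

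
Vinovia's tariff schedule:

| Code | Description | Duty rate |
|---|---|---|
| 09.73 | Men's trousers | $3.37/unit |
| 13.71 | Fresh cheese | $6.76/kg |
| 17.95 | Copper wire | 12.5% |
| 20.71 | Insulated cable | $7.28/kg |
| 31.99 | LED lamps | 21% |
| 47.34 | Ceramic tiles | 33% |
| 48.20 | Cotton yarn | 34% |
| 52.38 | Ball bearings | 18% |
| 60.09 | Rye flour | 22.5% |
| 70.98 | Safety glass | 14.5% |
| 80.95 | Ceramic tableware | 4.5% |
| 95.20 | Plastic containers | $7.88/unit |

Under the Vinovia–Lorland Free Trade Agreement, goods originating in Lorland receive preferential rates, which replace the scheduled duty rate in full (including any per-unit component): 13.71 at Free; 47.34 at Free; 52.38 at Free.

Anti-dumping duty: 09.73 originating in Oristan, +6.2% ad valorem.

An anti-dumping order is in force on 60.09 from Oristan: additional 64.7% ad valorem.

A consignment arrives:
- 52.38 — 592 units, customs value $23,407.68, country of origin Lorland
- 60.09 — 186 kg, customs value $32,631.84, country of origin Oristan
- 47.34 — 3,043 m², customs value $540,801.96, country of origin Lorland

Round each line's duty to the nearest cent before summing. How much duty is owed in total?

Line 1 (52.38, Lorland, 592 units, $23,407.68):
Base rate for 52.38 is 18%.
Origin Lorland qualifies under the Vinovia–Lorland agreement and 52.38 is covered: preferential rate Free applies instead.
Duty = $23,407.68 × 0% = $0.00.
Line 2 (60.09, Oristan, 186 kg, $32,631.84):
Base rate for 60.09 is 22.5%.
Additional duty on 60.09 from Oristan: +64.7%. Applied ad valorem rate: 22.5% + 64.7% = 87.2%.
Duty = $32,631.84 × 87.2% = $28,454.96.
Line 3 (47.34, Lorland, 3,043 m², $540,801.96):
Base rate for 47.34 is 33%.
Origin Lorland qualifies under the Vinovia–Lorland agreement and 47.34 is covered: preferential rate Free applies instead.
Duty = $540,801.96 × 0% = $0.00.
Total = $0.00 + $28,454.96 + $0.00 = $28,454.96.

$28,454.96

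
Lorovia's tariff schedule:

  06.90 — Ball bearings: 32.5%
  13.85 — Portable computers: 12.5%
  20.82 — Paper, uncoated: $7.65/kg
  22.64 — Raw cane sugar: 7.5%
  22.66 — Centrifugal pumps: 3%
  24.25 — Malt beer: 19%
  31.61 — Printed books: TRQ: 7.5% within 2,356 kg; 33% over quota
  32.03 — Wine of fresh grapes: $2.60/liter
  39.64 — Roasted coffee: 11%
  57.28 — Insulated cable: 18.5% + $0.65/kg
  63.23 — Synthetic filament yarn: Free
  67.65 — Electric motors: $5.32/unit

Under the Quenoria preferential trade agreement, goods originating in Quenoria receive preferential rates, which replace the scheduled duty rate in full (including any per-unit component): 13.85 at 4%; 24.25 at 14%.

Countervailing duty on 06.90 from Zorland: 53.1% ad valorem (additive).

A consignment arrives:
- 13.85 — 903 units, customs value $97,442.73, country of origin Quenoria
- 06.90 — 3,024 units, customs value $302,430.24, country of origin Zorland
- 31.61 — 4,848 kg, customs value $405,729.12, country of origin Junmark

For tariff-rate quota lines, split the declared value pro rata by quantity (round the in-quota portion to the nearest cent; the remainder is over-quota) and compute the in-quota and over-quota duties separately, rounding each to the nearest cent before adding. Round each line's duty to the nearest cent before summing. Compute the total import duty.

Line 1 (13.85, Quenoria, 903 units, $97,442.73):
Base rate for 13.85 is 12.5%.
Origin Quenoria qualifies under the Lorovia–Quenoria agreement and 13.85 is covered: preferential rate 4% applies instead.
Duty = $97,442.73 × 4% = $3,897.71.
Line 2 (06.90, Zorland, 3,024 units, $302,430.24):
Base rate for 06.90 is 32.5%.
Additional duty on 06.90 from Zorland: +53.1%. Applied ad valorem rate: 32.5% + 53.1% = 85.6%.
Duty = $302,430.24 × 85.6% = $258,880.29.
Line 3 (31.61, Junmark, 4,848 kg, $405,729.12):
Code 31.61 is under a tariff-rate quota (threshold 2,356 kg). In-quota: 2,356 kg at 7.5%; over-quota: 2,492 kg at 33%.
Pro-rata value split: in-quota = $405,729.12 × 2,356/4,848 = $197,173.64; over-quota = $405,729.12 − $197,173.64 = $208,555.48.
In-quota duty = $197,173.64 × 7.5% = $14,788.02. Over-quota duty = $208,555.48 × 33% = $68,823.31.
Line duty = $14,788.02 + $68,823.31 = $83,611.33.
Total = $3,897.71 + $258,880.29 + $83,611.33 = $346,389.33.

$346,389.33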